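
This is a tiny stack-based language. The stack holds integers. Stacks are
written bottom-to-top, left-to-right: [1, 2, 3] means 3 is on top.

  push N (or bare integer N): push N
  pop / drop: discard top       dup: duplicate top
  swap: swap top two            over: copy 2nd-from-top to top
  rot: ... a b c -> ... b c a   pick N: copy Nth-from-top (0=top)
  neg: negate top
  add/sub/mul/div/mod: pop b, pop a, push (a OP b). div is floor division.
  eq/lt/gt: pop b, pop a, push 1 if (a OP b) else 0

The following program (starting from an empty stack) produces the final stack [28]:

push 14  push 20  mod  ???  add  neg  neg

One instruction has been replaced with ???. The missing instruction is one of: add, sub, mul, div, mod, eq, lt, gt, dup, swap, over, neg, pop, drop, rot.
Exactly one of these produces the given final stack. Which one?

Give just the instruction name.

Stack before ???: [14]
Stack after ???:  [14, 14]
The instruction that transforms [14] -> [14, 14] is: dup

Answer: dup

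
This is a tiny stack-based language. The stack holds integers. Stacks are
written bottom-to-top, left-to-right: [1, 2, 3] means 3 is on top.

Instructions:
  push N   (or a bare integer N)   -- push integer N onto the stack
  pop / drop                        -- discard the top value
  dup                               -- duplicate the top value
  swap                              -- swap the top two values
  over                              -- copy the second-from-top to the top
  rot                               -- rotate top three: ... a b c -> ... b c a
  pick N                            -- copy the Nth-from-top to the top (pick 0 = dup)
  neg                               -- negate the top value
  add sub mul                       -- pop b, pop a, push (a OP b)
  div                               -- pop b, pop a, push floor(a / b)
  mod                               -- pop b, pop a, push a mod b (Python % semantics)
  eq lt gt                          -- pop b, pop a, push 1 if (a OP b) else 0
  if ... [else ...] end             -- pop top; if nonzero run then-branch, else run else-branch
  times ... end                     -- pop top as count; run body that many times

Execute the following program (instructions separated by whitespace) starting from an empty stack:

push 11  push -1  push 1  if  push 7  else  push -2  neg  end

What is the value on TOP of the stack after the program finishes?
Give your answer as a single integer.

After 'push 11': [11]
After 'push -1': [11, -1]
After 'push 1': [11, -1, 1]
After 'if': [11, -1]
After 'push 7': [11, -1, 7]

Answer: 7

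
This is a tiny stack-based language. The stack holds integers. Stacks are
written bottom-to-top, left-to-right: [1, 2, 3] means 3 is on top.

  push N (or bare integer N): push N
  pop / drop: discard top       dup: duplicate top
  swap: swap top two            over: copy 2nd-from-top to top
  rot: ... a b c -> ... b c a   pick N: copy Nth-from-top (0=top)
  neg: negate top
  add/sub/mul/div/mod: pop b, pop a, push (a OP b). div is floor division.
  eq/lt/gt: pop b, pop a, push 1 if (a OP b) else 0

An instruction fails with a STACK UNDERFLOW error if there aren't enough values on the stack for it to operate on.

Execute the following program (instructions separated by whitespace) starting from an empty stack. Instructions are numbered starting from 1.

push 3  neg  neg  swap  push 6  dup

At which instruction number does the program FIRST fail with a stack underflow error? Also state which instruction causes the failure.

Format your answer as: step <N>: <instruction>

Step 1 ('push 3'): stack = [3], depth = 1
Step 2 ('neg'): stack = [-3], depth = 1
Step 3 ('neg'): stack = [3], depth = 1
Step 4 ('swap'): needs 2 value(s) but depth is 1 — STACK UNDERFLOW

Answer: step 4: swap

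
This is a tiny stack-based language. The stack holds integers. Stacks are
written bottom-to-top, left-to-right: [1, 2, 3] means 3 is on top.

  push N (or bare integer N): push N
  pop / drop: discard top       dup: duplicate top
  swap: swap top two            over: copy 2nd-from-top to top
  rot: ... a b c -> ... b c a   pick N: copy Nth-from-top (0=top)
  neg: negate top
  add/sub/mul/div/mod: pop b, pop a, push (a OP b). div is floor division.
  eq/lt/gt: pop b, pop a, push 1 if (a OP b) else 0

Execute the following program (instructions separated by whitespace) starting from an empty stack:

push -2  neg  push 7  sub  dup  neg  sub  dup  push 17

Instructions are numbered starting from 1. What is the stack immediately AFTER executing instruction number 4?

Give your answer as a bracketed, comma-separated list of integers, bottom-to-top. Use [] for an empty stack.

Step 1 ('push -2'): [-2]
Step 2 ('neg'): [2]
Step 3 ('push 7'): [2, 7]
Step 4 ('sub'): [-5]

Answer: [-5]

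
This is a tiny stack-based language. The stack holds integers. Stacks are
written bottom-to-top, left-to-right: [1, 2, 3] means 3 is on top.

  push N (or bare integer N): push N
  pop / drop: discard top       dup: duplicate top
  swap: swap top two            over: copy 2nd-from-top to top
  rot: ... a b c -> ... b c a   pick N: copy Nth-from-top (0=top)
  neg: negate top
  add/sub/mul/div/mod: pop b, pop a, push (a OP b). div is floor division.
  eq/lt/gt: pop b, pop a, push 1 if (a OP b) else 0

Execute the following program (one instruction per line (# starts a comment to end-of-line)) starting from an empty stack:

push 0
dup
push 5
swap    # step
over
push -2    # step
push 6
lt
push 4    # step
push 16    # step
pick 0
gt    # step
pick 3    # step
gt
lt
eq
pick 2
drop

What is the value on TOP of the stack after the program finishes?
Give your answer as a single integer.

Answer: 0

Derivation:
After 'push 0': [0]
After 'dup': [0, 0]
After 'push 5': [0, 0, 5]
After 'swap': [0, 5, 0]
After 'over': [0, 5, 0, 5]
After 'push -2': [0, 5, 0, 5, -2]
After 'push 6': [0, 5, 0, 5, -2, 6]
After 'lt': [0, 5, 0, 5, 1]
After 'push 4': [0, 5, 0, 5, 1, 4]
After 'push 16': [0, 5, 0, 5, 1, 4, 16]
After 'pick 0': [0, 5, 0, 5, 1, 4, 16, 16]
After 'gt': [0, 5, 0, 5, 1, 4, 0]
After 'pick 3': [0, 5, 0, 5, 1, 4, 0, 5]
After 'gt': [0, 5, 0, 5, 1, 4, 0]
After 'lt': [0, 5, 0, 5, 1, 0]
After 'eq': [0, 5, 0, 5, 0]
After 'pick 2': [0, 5, 0, 5, 0, 0]
After 'drop': [0, 5, 0, 5, 0]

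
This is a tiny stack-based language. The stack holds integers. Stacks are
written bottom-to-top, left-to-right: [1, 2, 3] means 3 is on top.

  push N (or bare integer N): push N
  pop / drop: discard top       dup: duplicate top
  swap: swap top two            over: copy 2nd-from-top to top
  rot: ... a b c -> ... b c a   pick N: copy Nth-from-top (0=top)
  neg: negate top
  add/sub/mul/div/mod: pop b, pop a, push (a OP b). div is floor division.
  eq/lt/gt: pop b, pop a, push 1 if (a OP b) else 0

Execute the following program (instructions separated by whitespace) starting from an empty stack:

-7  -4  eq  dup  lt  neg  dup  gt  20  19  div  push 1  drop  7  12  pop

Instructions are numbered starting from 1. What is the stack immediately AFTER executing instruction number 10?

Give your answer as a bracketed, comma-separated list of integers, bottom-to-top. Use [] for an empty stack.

Answer: [0, 20, 19]

Derivation:
Step 1 ('-7'): [-7]
Step 2 ('-4'): [-7, -4]
Step 3 ('eq'): [0]
Step 4 ('dup'): [0, 0]
Step 5 ('lt'): [0]
Step 6 ('neg'): [0]
Step 7 ('dup'): [0, 0]
Step 8 ('gt'): [0]
Step 9 ('20'): [0, 20]
Step 10 ('19'): [0, 20, 19]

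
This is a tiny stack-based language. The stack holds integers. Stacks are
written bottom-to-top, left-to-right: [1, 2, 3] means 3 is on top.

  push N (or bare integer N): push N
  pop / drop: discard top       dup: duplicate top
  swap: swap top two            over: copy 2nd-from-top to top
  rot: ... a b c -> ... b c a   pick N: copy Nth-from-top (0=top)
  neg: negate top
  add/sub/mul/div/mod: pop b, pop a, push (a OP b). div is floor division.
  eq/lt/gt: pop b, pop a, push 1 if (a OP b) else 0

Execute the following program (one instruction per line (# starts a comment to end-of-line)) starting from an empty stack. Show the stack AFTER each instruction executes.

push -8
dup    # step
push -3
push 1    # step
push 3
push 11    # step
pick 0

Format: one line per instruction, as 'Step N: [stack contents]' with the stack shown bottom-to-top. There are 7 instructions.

Step 1: [-8]
Step 2: [-8, -8]
Step 3: [-8, -8, -3]
Step 4: [-8, -8, -3, 1]
Step 5: [-8, -8, -3, 1, 3]
Step 6: [-8, -8, -3, 1, 3, 11]
Step 7: [-8, -8, -3, 1, 3, 11, 11]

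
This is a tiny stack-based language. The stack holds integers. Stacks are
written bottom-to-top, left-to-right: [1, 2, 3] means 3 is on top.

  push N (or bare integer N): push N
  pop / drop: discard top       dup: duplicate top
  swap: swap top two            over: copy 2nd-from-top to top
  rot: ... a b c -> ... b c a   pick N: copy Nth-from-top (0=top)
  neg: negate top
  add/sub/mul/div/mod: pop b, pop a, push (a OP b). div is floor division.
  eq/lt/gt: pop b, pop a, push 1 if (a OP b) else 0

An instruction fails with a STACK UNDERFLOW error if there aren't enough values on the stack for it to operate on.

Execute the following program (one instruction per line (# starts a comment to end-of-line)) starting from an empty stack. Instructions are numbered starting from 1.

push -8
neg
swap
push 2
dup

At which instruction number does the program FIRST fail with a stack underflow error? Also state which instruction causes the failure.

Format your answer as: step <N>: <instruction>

Answer: step 3: swap

Derivation:
Step 1 ('push -8'): stack = [-8], depth = 1
Step 2 ('neg'): stack = [8], depth = 1
Step 3 ('swap'): needs 2 value(s) but depth is 1 — STACK UNDERFLOW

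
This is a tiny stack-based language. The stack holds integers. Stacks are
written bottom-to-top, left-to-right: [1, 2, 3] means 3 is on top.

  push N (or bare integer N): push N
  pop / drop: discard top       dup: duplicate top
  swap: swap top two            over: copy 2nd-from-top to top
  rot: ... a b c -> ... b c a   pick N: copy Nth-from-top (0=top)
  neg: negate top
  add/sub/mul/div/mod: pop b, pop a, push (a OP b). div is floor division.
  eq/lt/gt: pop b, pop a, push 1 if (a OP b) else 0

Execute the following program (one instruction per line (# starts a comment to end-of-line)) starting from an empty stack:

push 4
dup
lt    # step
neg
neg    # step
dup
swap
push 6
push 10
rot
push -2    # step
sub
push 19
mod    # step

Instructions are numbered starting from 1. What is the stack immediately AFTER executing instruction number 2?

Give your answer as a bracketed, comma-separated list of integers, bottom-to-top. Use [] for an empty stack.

Answer: [4, 4]

Derivation:
Step 1 ('push 4'): [4]
Step 2 ('dup'): [4, 4]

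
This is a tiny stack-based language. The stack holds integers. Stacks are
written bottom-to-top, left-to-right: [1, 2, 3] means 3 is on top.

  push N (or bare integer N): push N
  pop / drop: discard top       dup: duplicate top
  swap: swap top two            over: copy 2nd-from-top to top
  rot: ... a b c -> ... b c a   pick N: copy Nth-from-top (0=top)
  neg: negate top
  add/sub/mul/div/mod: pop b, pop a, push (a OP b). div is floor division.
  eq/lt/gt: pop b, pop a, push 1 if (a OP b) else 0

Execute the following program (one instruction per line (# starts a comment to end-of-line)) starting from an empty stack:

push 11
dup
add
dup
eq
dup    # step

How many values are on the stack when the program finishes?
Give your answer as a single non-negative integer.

After 'push 11': stack = [11] (depth 1)
After 'dup': stack = [11, 11] (depth 2)
After 'add': stack = [22] (depth 1)
After 'dup': stack = [22, 22] (depth 2)
After 'eq': stack = [1] (depth 1)
After 'dup': stack = [1, 1] (depth 2)

Answer: 2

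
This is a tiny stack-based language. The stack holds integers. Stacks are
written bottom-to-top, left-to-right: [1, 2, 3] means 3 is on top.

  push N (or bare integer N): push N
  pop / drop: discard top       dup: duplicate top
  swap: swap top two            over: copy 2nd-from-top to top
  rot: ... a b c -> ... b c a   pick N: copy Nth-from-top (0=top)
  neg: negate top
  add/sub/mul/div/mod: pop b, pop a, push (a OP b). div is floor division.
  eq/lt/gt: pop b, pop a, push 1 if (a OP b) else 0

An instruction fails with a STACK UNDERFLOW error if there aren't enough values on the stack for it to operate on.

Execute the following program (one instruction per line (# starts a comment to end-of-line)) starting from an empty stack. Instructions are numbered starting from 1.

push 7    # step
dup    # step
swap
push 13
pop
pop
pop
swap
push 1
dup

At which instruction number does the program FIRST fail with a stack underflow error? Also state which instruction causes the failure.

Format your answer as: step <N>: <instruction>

Step 1 ('push 7'): stack = [7], depth = 1
Step 2 ('dup'): stack = [7, 7], depth = 2
Step 3 ('swap'): stack = [7, 7], depth = 2
Step 4 ('push 13'): stack = [7, 7, 13], depth = 3
Step 5 ('pop'): stack = [7, 7], depth = 2
Step 6 ('pop'): stack = [7], depth = 1
Step 7 ('pop'): stack = [], depth = 0
Step 8 ('swap'): needs 2 value(s) but depth is 0 — STACK UNDERFLOW

Answer: step 8: swap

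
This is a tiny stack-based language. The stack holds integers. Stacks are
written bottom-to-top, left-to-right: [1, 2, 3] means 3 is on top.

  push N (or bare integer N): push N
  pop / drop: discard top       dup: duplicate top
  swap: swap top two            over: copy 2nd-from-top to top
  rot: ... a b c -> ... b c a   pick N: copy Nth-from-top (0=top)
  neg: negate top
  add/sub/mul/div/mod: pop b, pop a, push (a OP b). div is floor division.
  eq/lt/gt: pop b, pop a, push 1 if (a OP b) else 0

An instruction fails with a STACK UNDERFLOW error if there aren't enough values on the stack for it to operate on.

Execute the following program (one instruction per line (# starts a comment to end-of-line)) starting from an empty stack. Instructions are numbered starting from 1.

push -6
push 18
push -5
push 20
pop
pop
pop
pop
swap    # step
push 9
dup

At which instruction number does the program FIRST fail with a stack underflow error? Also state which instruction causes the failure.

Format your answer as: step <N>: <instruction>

Answer: step 9: swap

Derivation:
Step 1 ('push -6'): stack = [-6], depth = 1
Step 2 ('push 18'): stack = [-6, 18], depth = 2
Step 3 ('push -5'): stack = [-6, 18, -5], depth = 3
Step 4 ('push 20'): stack = [-6, 18, -5, 20], depth = 4
Step 5 ('pop'): stack = [-6, 18, -5], depth = 3
Step 6 ('pop'): stack = [-6, 18], depth = 2
Step 7 ('pop'): stack = [-6], depth = 1
Step 8 ('pop'): stack = [], depth = 0
Step 9 ('swap'): needs 2 value(s) but depth is 0 — STACK UNDERFLOW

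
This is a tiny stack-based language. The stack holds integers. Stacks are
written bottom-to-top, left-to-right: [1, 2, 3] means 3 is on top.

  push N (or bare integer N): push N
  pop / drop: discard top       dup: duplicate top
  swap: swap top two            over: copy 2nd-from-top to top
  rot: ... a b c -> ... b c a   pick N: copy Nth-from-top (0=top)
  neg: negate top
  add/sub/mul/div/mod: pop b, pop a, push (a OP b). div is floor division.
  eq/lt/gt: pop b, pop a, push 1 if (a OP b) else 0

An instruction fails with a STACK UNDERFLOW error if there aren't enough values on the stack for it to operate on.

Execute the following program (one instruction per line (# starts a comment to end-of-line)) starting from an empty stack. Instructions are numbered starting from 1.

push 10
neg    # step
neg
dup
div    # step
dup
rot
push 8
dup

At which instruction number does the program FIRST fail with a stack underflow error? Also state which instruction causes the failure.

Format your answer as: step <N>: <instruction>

Answer: step 7: rot

Derivation:
Step 1 ('push 10'): stack = [10], depth = 1
Step 2 ('neg'): stack = [-10], depth = 1
Step 3 ('neg'): stack = [10], depth = 1
Step 4 ('dup'): stack = [10, 10], depth = 2
Step 5 ('div'): stack = [1], depth = 1
Step 6 ('dup'): stack = [1, 1], depth = 2
Step 7 ('rot'): needs 3 value(s) but depth is 2 — STACK UNDERFLOW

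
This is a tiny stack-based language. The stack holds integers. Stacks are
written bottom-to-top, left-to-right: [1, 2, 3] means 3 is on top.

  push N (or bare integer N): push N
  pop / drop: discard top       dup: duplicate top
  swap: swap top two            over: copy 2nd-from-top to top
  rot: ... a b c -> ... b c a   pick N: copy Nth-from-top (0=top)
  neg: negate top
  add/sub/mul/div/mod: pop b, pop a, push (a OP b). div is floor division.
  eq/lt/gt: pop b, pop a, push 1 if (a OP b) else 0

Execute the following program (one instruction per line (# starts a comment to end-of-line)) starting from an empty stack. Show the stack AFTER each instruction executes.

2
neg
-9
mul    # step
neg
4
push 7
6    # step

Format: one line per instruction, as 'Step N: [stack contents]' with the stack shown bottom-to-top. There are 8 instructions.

Step 1: [2]
Step 2: [-2]
Step 3: [-2, -9]
Step 4: [18]
Step 5: [-18]
Step 6: [-18, 4]
Step 7: [-18, 4, 7]
Step 8: [-18, 4, 7, 6]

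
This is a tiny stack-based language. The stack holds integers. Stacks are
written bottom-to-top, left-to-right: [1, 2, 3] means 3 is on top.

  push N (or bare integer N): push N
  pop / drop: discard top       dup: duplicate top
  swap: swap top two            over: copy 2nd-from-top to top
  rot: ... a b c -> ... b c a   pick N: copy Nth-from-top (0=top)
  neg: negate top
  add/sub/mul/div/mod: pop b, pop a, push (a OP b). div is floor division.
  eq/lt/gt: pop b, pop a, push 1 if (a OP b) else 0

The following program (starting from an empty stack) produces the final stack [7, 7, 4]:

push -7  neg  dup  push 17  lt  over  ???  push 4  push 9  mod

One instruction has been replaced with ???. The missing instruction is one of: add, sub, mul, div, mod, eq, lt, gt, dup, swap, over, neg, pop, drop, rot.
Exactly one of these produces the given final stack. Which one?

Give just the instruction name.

Stack before ???: [7, 1, 7]
Stack after ???:  [7, 7]
The instruction that transforms [7, 1, 7] -> [7, 7] is: mul

Answer: mul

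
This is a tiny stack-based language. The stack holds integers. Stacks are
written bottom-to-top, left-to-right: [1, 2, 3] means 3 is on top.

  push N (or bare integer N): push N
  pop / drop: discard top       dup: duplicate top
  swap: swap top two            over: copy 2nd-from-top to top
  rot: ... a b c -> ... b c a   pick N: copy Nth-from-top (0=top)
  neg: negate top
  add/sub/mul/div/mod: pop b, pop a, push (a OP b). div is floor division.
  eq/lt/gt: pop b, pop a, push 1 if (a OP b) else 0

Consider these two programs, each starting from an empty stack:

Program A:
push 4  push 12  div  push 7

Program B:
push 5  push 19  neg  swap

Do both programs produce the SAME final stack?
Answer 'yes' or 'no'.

Answer: no

Derivation:
Program A trace:
  After 'push 4': [4]
  After 'push 12': [4, 12]
  After 'div': [0]
  After 'push 7': [0, 7]
Program A final stack: [0, 7]

Program B trace:
  After 'push 5': [5]
  After 'push 19': [5, 19]
  After 'neg': [5, -19]
  After 'swap': [-19, 5]
Program B final stack: [-19, 5]
Same: no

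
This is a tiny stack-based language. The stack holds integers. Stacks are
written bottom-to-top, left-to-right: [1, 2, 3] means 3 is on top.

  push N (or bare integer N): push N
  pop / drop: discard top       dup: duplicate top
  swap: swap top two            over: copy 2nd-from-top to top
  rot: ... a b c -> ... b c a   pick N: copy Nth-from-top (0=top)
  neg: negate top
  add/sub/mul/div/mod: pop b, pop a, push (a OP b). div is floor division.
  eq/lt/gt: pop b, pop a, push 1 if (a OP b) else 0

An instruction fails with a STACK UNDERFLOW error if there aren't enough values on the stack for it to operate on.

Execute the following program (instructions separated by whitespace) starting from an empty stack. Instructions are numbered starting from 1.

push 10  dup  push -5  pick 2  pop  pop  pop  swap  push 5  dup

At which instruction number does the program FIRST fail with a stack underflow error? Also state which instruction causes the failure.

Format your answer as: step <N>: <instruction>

Step 1 ('push 10'): stack = [10], depth = 1
Step 2 ('dup'): stack = [10, 10], depth = 2
Step 3 ('push -5'): stack = [10, 10, -5], depth = 3
Step 4 ('pick 2'): stack = [10, 10, -5, 10], depth = 4
Step 5 ('pop'): stack = [10, 10, -5], depth = 3
Step 6 ('pop'): stack = [10, 10], depth = 2
Step 7 ('pop'): stack = [10], depth = 1
Step 8 ('swap'): needs 2 value(s) but depth is 1 — STACK UNDERFLOW

Answer: step 8: swap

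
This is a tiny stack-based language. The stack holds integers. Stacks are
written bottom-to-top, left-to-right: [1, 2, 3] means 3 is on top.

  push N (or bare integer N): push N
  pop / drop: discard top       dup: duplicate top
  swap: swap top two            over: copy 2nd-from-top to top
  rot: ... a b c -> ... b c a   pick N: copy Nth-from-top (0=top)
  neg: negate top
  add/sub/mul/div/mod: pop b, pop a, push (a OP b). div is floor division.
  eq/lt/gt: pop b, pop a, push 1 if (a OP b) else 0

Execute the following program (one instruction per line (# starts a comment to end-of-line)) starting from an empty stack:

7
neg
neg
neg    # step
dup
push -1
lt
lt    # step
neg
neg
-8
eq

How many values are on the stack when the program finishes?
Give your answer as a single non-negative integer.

After 'push 7': stack = [7] (depth 1)
After 'neg': stack = [-7] (depth 1)
After 'neg': stack = [7] (depth 1)
After 'neg': stack = [-7] (depth 1)
After 'dup': stack = [-7, -7] (depth 2)
After 'push -1': stack = [-7, -7, -1] (depth 3)
After 'lt': stack = [-7, 1] (depth 2)
After 'lt': stack = [1] (depth 1)
After 'neg': stack = [-1] (depth 1)
After 'neg': stack = [1] (depth 1)
After 'push -8': stack = [1, -8] (depth 2)
After 'eq': stack = [0] (depth 1)

Answer: 1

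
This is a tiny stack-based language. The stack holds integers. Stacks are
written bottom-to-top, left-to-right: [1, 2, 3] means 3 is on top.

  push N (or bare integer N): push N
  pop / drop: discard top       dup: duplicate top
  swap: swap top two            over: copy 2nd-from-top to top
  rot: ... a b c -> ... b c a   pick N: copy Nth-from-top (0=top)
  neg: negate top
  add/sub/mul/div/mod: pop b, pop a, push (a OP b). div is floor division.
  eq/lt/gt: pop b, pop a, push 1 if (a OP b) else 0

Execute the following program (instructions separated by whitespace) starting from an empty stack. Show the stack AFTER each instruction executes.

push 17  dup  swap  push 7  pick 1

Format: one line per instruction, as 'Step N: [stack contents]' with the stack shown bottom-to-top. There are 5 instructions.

Step 1: [17]
Step 2: [17, 17]
Step 3: [17, 17]
Step 4: [17, 17, 7]
Step 5: [17, 17, 7, 17]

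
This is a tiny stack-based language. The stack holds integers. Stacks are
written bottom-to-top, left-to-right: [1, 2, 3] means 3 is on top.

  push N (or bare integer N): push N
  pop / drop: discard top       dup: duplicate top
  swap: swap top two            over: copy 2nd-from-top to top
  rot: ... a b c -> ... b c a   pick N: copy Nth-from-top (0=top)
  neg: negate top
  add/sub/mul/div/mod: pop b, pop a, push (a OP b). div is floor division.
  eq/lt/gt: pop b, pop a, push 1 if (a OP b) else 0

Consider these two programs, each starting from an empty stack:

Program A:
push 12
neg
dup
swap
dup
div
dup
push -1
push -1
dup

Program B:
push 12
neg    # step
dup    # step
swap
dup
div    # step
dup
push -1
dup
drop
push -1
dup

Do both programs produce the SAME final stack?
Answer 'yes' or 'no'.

Program A trace:
  After 'push 12': [12]
  After 'neg': [-12]
  After 'dup': [-12, -12]
  After 'swap': [-12, -12]
  After 'dup': [-12, -12, -12]
  After 'div': [-12, 1]
  After 'dup': [-12, 1, 1]
  After 'push -1': [-12, 1, 1, -1]
  After 'push -1': [-12, 1, 1, -1, -1]
  After 'dup': [-12, 1, 1, -1, -1, -1]
Program A final stack: [-12, 1, 1, -1, -1, -1]

Program B trace:
  After 'push 12': [12]
  After 'neg': [-12]
  After 'dup': [-12, -12]
  After 'swap': [-12, -12]
  After 'dup': [-12, -12, -12]
  After 'div': [-12, 1]
  After 'dup': [-12, 1, 1]
  After 'push -1': [-12, 1, 1, -1]
  After 'dup': [-12, 1, 1, -1, -1]
  After 'drop': [-12, 1, 1, -1]
  After 'push -1': [-12, 1, 1, -1, -1]
  After 'dup': [-12, 1, 1, -1, -1, -1]
Program B final stack: [-12, 1, 1, -1, -1, -1]
Same: yes

Answer: yes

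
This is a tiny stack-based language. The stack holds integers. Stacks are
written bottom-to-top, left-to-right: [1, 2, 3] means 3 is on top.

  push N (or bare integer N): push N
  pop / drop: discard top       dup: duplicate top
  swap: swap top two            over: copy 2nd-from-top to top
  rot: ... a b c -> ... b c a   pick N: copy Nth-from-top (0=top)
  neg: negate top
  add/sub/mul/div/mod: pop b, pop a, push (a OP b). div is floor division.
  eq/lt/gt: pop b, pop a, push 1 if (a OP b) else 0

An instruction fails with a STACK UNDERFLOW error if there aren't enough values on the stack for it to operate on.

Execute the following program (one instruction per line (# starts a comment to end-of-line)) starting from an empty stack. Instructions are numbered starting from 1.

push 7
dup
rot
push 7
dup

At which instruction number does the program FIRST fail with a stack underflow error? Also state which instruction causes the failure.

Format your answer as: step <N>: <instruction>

Answer: step 3: rot

Derivation:
Step 1 ('push 7'): stack = [7], depth = 1
Step 2 ('dup'): stack = [7, 7], depth = 2
Step 3 ('rot'): needs 3 value(s) but depth is 2 — STACK UNDERFLOW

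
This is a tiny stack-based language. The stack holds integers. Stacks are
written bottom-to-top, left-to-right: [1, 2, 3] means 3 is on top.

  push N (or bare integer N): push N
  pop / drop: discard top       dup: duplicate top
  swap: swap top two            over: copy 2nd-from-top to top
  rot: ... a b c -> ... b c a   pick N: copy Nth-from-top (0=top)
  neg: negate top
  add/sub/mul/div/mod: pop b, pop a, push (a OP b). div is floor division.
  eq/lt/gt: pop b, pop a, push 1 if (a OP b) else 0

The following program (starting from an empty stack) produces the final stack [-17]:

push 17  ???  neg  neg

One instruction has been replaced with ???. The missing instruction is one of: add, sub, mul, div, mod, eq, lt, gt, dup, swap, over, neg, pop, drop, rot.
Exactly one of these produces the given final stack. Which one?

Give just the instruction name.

Stack before ???: [17]
Stack after ???:  [-17]
The instruction that transforms [17] -> [-17] is: neg

Answer: neg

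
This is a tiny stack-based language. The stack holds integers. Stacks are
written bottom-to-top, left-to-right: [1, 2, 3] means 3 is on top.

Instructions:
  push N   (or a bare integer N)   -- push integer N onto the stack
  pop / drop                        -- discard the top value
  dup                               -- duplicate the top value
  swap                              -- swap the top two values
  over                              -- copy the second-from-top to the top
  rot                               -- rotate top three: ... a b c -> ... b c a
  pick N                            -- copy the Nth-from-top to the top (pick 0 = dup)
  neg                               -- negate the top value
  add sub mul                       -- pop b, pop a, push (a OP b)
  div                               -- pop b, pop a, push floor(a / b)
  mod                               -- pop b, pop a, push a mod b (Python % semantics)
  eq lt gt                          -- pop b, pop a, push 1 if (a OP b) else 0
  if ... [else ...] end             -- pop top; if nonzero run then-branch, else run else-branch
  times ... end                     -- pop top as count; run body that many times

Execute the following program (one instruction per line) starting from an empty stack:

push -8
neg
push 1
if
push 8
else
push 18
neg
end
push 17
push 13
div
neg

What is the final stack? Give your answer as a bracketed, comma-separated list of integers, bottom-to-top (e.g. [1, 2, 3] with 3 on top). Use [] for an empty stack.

After 'push -8': [-8]
After 'neg': [8]
After 'push 1': [8, 1]
After 'if': [8]
After 'push 8': [8, 8]
After 'push 17': [8, 8, 17]
After 'push 13': [8, 8, 17, 13]
After 'div': [8, 8, 1]
After 'neg': [8, 8, -1]

Answer: [8, 8, -1]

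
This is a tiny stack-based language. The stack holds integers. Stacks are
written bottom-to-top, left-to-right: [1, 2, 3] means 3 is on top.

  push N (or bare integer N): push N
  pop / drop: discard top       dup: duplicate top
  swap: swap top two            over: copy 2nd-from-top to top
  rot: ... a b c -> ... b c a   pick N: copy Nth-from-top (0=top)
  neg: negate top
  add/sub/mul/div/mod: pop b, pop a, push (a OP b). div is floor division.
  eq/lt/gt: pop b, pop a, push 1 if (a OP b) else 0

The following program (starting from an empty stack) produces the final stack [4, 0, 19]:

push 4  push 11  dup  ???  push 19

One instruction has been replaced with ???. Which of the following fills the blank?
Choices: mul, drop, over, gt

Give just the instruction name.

Stack before ???: [4, 11, 11]
Stack after ???:  [4, 0]
Checking each choice:
  mul: produces [4, 121, 19]
  drop: produces [4, 11, 19]
  over: produces [4, 11, 11, 11, 19]
  gt: MATCH


Answer: gt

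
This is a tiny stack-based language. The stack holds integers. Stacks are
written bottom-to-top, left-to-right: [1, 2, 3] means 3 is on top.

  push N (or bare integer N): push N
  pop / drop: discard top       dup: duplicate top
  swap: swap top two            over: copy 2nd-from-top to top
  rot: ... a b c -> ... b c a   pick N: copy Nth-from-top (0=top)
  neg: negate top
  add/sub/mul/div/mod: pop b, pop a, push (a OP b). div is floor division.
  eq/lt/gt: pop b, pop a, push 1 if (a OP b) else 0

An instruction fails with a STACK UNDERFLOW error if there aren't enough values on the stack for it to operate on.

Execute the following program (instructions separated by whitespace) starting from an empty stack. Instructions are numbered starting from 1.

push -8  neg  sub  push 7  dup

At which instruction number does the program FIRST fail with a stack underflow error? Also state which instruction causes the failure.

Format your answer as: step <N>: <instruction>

Answer: step 3: sub

Derivation:
Step 1 ('push -8'): stack = [-8], depth = 1
Step 2 ('neg'): stack = [8], depth = 1
Step 3 ('sub'): needs 2 value(s) but depth is 1 — STACK UNDERFLOW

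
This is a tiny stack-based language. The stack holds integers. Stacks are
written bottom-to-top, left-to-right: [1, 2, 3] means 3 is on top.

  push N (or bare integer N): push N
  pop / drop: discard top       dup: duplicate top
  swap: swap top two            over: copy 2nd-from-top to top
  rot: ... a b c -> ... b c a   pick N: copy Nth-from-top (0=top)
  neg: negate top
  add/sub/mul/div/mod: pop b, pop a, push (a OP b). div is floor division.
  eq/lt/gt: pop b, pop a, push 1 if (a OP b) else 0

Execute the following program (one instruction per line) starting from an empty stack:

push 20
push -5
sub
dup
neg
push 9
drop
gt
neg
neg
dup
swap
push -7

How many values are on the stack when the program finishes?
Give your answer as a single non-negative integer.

Answer: 3

Derivation:
After 'push 20': stack = [20] (depth 1)
After 'push -5': stack = [20, -5] (depth 2)
After 'sub': stack = [25] (depth 1)
After 'dup': stack = [25, 25] (depth 2)
After 'neg': stack = [25, -25] (depth 2)
After 'push 9': stack = [25, -25, 9] (depth 3)
After 'drop': stack = [25, -25] (depth 2)
After 'gt': stack = [1] (depth 1)
After 'neg': stack = [-1] (depth 1)
After 'neg': stack = [1] (depth 1)
After 'dup': stack = [1, 1] (depth 2)
After 'swap': stack = [1, 1] (depth 2)
After 'push -7': stack = [1, 1, -7] (depth 3)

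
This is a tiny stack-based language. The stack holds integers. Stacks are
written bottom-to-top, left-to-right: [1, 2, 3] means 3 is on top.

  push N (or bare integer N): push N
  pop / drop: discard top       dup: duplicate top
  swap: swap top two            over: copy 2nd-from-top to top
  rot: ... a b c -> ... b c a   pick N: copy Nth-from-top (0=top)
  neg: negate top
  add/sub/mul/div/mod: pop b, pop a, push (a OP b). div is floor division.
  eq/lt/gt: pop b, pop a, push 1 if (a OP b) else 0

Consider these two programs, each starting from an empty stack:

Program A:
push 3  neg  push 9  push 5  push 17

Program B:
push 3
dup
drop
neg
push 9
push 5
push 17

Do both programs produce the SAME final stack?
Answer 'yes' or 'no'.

Answer: yes

Derivation:
Program A trace:
  After 'push 3': [3]
  After 'neg': [-3]
  After 'push 9': [-3, 9]
  After 'push 5': [-3, 9, 5]
  After 'push 17': [-3, 9, 5, 17]
Program A final stack: [-3, 9, 5, 17]

Program B trace:
  After 'push 3': [3]
  After 'dup': [3, 3]
  After 'drop': [3]
  After 'neg': [-3]
  After 'push 9': [-3, 9]
  After 'push 5': [-3, 9, 5]
  After 'push 17': [-3, 9, 5, 17]
Program B final stack: [-3, 9, 5, 17]
Same: yes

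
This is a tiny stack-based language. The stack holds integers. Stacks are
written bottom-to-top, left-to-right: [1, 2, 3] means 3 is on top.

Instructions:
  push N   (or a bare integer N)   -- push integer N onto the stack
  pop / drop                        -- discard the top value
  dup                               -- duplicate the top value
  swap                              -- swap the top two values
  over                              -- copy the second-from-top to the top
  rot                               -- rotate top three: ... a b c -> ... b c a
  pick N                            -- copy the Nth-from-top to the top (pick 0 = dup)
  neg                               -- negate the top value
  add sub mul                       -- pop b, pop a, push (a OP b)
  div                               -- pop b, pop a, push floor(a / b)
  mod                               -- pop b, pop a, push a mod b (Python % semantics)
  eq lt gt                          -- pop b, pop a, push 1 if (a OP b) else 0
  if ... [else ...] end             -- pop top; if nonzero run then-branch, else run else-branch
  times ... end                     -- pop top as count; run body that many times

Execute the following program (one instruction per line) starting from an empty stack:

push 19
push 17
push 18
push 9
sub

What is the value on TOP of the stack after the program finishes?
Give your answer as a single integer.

After 'push 19': [19]
After 'push 17': [19, 17]
After 'push 18': [19, 17, 18]
After 'push 9': [19, 17, 18, 9]
After 'sub': [19, 17, 9]

Answer: 9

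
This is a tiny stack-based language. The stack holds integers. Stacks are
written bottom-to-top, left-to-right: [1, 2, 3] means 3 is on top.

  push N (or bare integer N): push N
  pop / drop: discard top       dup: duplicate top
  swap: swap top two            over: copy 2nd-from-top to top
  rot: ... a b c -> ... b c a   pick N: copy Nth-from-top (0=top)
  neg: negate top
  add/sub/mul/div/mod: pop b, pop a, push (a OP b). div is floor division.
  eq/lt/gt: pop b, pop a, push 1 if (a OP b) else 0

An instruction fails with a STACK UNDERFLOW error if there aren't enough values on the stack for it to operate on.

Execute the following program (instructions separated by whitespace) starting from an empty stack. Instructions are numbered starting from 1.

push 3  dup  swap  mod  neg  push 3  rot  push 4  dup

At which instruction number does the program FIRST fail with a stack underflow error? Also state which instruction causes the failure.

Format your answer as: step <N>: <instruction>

Answer: step 7: rot

Derivation:
Step 1 ('push 3'): stack = [3], depth = 1
Step 2 ('dup'): stack = [3, 3], depth = 2
Step 3 ('swap'): stack = [3, 3], depth = 2
Step 4 ('mod'): stack = [0], depth = 1
Step 5 ('neg'): stack = [0], depth = 1
Step 6 ('push 3'): stack = [0, 3], depth = 2
Step 7 ('rot'): needs 3 value(s) but depth is 2 — STACK UNDERFLOW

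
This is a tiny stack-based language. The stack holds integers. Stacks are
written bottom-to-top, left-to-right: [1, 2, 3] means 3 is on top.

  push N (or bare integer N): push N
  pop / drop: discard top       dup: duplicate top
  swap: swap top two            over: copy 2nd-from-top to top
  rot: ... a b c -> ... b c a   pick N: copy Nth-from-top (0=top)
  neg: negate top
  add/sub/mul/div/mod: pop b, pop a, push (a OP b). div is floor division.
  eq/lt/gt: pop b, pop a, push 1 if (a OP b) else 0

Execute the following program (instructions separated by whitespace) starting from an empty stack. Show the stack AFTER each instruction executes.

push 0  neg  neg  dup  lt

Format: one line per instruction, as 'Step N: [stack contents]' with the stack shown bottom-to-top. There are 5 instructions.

Step 1: [0]
Step 2: [0]
Step 3: [0]
Step 4: [0, 0]
Step 5: [0]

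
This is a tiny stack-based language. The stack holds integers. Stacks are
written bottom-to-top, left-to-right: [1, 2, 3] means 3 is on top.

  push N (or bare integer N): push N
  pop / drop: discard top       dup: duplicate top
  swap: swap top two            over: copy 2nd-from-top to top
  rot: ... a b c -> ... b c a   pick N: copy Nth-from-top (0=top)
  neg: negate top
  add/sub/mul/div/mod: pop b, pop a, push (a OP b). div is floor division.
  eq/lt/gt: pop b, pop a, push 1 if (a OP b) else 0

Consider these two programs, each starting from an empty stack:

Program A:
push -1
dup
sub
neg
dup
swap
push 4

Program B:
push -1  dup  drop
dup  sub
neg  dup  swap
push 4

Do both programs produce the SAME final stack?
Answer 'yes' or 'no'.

Program A trace:
  After 'push -1': [-1]
  After 'dup': [-1, -1]
  After 'sub': [0]
  After 'neg': [0]
  After 'dup': [0, 0]
  After 'swap': [0, 0]
  After 'push 4': [0, 0, 4]
Program A final stack: [0, 0, 4]

Program B trace:
  After 'push -1': [-1]
  After 'dup': [-1, -1]
  After 'drop': [-1]
  After 'dup': [-1, -1]
  After 'sub': [0]
  After 'neg': [0]
  After 'dup': [0, 0]
  After 'swap': [0, 0]
  After 'push 4': [0, 0, 4]
Program B final stack: [0, 0, 4]
Same: yes

Answer: yes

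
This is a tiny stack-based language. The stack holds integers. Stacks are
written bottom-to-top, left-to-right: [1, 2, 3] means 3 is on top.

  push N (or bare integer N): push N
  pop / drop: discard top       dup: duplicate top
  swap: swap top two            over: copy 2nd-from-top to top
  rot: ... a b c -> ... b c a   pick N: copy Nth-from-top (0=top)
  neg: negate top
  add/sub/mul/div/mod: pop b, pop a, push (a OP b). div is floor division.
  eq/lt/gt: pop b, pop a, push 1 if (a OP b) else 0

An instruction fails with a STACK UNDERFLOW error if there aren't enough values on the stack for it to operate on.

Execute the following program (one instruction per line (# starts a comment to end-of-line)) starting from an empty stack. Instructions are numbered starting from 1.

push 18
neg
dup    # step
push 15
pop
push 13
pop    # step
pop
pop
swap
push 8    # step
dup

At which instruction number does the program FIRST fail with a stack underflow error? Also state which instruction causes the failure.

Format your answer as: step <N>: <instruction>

Step 1 ('push 18'): stack = [18], depth = 1
Step 2 ('neg'): stack = [-18], depth = 1
Step 3 ('dup'): stack = [-18, -18], depth = 2
Step 4 ('push 15'): stack = [-18, -18, 15], depth = 3
Step 5 ('pop'): stack = [-18, -18], depth = 2
Step 6 ('push 13'): stack = [-18, -18, 13], depth = 3
Step 7 ('pop'): stack = [-18, -18], depth = 2
Step 8 ('pop'): stack = [-18], depth = 1
Step 9 ('pop'): stack = [], depth = 0
Step 10 ('swap'): needs 2 value(s) but depth is 0 — STACK UNDERFLOW

Answer: step 10: swap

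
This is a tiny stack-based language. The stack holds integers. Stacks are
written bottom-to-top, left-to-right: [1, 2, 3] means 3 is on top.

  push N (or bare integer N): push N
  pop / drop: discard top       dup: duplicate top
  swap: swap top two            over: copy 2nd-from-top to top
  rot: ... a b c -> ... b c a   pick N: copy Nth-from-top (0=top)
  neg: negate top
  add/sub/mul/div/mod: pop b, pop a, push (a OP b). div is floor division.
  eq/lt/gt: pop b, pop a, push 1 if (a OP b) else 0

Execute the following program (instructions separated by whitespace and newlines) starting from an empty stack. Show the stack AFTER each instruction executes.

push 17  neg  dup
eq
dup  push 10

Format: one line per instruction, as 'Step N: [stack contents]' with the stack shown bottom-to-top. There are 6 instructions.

Step 1: [17]
Step 2: [-17]
Step 3: [-17, -17]
Step 4: [1]
Step 5: [1, 1]
Step 6: [1, 1, 10]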